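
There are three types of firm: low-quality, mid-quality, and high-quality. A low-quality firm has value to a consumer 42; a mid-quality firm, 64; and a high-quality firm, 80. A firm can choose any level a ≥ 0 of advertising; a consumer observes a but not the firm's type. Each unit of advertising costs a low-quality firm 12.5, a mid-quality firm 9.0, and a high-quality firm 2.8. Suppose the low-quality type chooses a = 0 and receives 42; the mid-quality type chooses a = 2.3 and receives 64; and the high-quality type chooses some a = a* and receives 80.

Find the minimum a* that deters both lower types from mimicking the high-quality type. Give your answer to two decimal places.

4.08

Mid-quality type (on-path payoff 64 − 9.0×2.3 = 43.3) won't mimic when 43.3 ≥ 80 − 9.0·a*, i.e. a* ≥ 4.08.
Low-quality type (on-path payoff 42) won't mimic when 42 ≥ 80 − 12.5·a*, i.e. a* ≥ 3.04.
Both must hold, so a* = max(3.04, 4.08) = 4.08. The mid-quality type's constraint binds.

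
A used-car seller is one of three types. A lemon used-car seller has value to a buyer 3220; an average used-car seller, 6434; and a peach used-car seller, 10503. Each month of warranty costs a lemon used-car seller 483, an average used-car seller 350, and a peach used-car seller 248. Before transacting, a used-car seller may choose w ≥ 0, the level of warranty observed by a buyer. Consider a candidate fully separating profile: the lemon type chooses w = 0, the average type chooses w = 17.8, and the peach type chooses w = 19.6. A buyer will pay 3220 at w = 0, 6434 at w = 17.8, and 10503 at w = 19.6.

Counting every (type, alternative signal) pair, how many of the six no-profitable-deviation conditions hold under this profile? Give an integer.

Average (own payoff 6434 − 350×17.8 = 204): to w=0 gives 3220 → profitable ✗; to w=19.6 gives 10503 − 350×19.6 = 3643 → profitable ✗.
Peach (own payoff 10503 − 248×19.6 = 5642.2): to w=0 gives 3220 → no gain ✓; to w=17.8 gives 6434 − 248×17.8 = 2019.6 → no gain ✓.
Lemon (own payoff 3220): to w=17.8 gives 6434 − 483×17.8 = -2163.4 → no gain ✓; to w=19.6 gives 10503 − 483×19.6 = 1036.2 → no gain ✓.
4 of the 6 constraints hold; not an equilibrium.

4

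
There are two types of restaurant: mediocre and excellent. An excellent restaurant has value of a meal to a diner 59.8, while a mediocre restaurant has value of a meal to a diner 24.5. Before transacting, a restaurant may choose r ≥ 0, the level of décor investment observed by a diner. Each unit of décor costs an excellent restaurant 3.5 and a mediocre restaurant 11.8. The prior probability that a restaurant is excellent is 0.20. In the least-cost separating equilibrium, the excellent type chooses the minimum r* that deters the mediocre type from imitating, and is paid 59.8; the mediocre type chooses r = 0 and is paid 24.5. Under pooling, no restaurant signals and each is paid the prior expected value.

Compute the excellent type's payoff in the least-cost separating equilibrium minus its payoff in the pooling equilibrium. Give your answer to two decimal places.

17.77

Least-cost separating signal: r* solves 24.5 = 59.8 − 11.8·r*, so r* = (59.8 − 24.5)/11.8 ≈ 2.9915.
Excellent type's separating payoff: 59.8 − 3.5 × r* = 59.8 − 3.5 × (59.8 − 24.5)/11.8 = 59.8 − 123.55/11.8 ≈ 49.3297.
Pooling payoff: 0.20 × 59.8 + 0.80 × 24.5 = 31.56.
Difference: 49.3297 − 31.56 = 17.7697, i.e. 17.77 to two decimal places.
The excellent type prefers to separate.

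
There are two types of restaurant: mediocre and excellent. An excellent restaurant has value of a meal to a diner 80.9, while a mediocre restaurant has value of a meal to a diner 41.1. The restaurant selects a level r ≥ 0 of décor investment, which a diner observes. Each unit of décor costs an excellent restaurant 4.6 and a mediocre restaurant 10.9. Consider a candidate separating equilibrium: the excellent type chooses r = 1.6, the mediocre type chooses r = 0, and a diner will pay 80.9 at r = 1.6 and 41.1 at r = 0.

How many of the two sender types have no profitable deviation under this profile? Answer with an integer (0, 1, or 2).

Mediocre type: stay at 0 → 41.1; mimic → 80.9 − 10.9 × 1.6 = 63.46. IC fails (41.1 < 63.46).
Excellent type: signal → 80.9 − 4.6 × 1.6 = 73.54; deviate to 0 → 41.1. IC holds (73.54 ≥ 41.1).
1 of 2 constraints hold, so this profile is not an equilibrium.

1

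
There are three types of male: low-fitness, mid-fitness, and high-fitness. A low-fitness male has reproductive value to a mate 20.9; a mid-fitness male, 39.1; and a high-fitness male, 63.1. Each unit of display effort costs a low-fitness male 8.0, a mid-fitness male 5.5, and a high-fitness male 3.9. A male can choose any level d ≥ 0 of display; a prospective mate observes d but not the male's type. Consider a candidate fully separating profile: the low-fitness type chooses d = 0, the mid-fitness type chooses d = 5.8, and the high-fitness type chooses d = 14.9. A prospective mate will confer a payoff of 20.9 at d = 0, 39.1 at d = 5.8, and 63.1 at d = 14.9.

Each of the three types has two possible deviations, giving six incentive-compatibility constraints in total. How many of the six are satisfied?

Mid-fitness (own payoff 39.1 − 5.5×5.8 = 7.2): to d=0 gives 20.9 → profitable ✗; to d=14.9 gives 63.1 − 5.5×14.9 = -18.85 → no gain ✓.
Low-fitness (own payoff 20.9): to d=5.8 gives 39.1 − 8.0×5.8 = -7.3 → no gain ✓; to d=14.9 gives 63.1 − 8.0×14.9 = -56.1 → no gain ✓.
High-fitness (own payoff 63.1 − 3.9×14.9 = 4.99): to d=0 gives 20.9 → profitable ✗; to d=5.8 gives 39.1 − 3.9×5.8 = 16.48 → profitable ✗.
3 of the 6 constraints hold; not an equilibrium.

3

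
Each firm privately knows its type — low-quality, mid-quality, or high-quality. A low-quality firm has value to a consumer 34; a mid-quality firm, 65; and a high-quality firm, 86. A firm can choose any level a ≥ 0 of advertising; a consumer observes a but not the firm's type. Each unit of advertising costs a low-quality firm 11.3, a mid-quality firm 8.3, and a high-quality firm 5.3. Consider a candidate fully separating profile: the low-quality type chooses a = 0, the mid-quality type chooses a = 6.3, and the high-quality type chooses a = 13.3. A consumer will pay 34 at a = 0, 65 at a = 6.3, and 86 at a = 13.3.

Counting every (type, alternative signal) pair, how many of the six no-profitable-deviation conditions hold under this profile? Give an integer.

3

Low-quality (own payoff 34): to a=6.3 gives 65 − 11.3×6.3 = -6.19 → no gain ✓; to a=13.3 gives 86 − 11.3×13.3 = -64.29 → no gain ✓.
High-quality (own payoff 86 − 5.3×13.3 = 15.51): to a=0 gives 34 → profitable ✗; to a=6.3 gives 65 − 5.3×6.3 = 31.61 → profitable ✗.
Mid-quality (own payoff 65 − 8.3×6.3 = 12.71): to a=0 gives 34 → profitable ✗; to a=13.3 gives 86 − 8.3×13.3 = -24.39 → no gain ✓.
3 of the 6 constraints hold; not an equilibrium.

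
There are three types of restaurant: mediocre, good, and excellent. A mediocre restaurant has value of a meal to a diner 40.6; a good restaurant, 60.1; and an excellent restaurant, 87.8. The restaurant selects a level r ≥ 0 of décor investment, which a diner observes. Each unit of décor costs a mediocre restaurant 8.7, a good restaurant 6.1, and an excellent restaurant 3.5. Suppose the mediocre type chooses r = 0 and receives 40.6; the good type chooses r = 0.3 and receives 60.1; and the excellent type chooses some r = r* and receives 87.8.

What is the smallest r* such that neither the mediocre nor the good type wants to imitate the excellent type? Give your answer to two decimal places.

5.43

Good type (on-path payoff 60.1 − 6.1×0.3 = 58.27) won't mimic when 58.27 ≥ 87.8 − 6.1·r*, i.e. r* ≥ 4.84.
Mediocre type (on-path payoff 40.6) won't mimic when 40.6 ≥ 87.8 − 8.7·r*, i.e. r* ≥ 5.43.
Both must hold, so r* = max(5.43, 4.84) = 5.43. The mediocre type's constraint binds.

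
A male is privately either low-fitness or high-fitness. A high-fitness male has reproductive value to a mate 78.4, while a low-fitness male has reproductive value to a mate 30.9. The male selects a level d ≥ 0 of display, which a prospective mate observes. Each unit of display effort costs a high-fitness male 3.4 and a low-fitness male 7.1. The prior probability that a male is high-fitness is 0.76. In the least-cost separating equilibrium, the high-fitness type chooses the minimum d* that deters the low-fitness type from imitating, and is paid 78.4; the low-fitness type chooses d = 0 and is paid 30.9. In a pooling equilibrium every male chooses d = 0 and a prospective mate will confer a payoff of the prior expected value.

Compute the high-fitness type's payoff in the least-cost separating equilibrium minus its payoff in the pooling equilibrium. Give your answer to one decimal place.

-11.3

Least-cost separating signal: d* solves 30.9 = 78.4 − 7.1·d*, so d* = (78.4 − 30.9)/7.1 ≈ 6.6901.
High-fitness type's separating payoff: 78.4 − 3.4 × d* = 78.4 − 3.4 × (78.4 − 30.9)/7.1 = 78.4 − 161.5/7.1 ≈ 55.654.
Pooling payoff: 0.76 × 78.4 + 0.24 × 30.9 = 67.
Difference: 55.654 − 67 = -11.346, i.e. -11.3 to one decimal place.
The high-fitness type would prefer the pooling outcome.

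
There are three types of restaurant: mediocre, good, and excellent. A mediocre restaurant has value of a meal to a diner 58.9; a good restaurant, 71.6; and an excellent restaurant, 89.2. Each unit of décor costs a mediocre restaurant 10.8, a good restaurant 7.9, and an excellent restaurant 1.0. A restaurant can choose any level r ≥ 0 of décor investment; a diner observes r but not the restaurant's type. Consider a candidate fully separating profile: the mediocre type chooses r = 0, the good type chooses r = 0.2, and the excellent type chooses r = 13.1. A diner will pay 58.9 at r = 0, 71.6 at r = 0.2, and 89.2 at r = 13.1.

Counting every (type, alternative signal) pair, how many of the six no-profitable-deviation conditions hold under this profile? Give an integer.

5

Good (own payoff 71.6 − 7.9×0.2 = 70.02): to r=0 gives 58.9 → no gain ✓; to r=13.1 gives 89.2 − 7.9×13.1 = -14.29 → no gain ✓.
Mediocre (own payoff 58.9): to r=0.2 gives 71.6 − 10.8×0.2 = 69.44 → profitable ✗; to r=13.1 gives 89.2 − 10.8×13.1 = -52.28 → no gain ✓.
Excellent (own payoff 89.2 − 1.0×13.1 = 76.1): to r=0 gives 58.9 → no gain ✓; to r=0.2 gives 71.6 − 1.0×0.2 = 71.4 → no gain ✓.
5 of the 6 constraints hold; not an equilibrium.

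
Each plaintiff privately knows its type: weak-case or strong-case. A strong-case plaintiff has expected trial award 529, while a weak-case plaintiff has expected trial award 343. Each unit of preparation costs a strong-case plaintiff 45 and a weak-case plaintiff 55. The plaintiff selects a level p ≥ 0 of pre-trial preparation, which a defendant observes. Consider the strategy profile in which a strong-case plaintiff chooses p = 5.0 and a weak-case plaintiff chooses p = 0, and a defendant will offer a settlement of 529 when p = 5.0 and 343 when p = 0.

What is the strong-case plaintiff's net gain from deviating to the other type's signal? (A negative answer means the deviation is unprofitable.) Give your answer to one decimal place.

39.0

Playing p = 5.0 the strong-case plaintiff receives 529 − 45 × 5.0 = 304.
Deviating to p = 0 yields 343 instead.
Gain from deviating: 343 − 304 = 39.0.
The gain is positive, so the strong-case type's incentive-compatibility constraint is violated — this profile is not a separating equilibrium.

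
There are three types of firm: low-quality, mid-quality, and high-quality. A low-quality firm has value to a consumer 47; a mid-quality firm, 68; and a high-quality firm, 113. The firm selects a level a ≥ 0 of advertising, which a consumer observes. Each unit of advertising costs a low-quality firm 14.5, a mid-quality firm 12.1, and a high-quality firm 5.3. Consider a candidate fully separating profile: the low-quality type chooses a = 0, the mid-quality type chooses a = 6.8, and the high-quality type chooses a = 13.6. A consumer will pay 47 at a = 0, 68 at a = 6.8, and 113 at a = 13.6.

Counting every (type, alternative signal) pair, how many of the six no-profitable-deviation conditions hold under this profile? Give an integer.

4

High-quality (own payoff 113 − 5.3×13.6 = 40.92): to a=0 gives 47 → profitable ✗; to a=6.8 gives 68 − 5.3×6.8 = 31.96 → no gain ✓.
Mid-quality (own payoff 68 − 12.1×6.8 = -14.28): to a=0 gives 47 → profitable ✗; to a=13.6 gives 113 − 12.1×13.6 = -51.56 → no gain ✓.
Low-quality (own payoff 47): to a=6.8 gives 68 − 14.5×6.8 = -30.6 → no gain ✓; to a=13.6 gives 113 − 14.5×13.6 = -84.2 → no gain ✓.
4 of the 6 constraints hold; not an equilibrium.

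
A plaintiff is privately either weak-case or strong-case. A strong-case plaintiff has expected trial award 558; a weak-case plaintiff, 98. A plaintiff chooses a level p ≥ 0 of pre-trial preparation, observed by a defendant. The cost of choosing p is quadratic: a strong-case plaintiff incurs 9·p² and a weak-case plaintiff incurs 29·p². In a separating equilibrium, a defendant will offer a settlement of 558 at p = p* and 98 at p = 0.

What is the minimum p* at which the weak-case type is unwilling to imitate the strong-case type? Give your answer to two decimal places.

The weak-case type at p = 0 receives 98; imitating at p* yields 558 − 29·p*².
Indifference: 98 = 558 − 29·p*², so p*² = (558 − 98) / 29 ≈ 15.8621.
p* = √15.8621 ≈ 3.98.

3.98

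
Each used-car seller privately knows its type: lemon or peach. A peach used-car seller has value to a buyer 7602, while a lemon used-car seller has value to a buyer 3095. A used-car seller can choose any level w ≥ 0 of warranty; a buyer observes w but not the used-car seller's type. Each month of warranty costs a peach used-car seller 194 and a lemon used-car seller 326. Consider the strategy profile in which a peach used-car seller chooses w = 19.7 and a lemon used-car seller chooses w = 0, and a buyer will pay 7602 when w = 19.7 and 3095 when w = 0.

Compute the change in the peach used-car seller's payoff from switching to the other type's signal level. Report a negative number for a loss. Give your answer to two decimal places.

Playing w = 19.7 the peach used-car seller receives 7602 − 194 × 19.7 = 3780.2.
Deviating to w = 0 yields 3095 instead.
Gain from deviating: 3095 − 3780.2 = -685.20.
The gain is negative, so the peach type's incentive-compatibility constraint is satisfied.

-685.20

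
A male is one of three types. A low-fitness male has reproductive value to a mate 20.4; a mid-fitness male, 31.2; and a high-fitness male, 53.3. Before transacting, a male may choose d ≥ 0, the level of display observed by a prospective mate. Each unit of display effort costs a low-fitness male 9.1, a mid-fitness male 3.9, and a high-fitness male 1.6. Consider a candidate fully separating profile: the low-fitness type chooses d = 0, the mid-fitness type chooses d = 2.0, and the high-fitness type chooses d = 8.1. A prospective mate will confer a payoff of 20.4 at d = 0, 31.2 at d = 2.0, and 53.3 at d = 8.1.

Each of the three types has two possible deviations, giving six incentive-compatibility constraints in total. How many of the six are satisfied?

Mid-fitness (own payoff 31.2 − 3.9×2.0 = 23.4): to d=0 gives 20.4 → no gain ✓; to d=8.1 gives 53.3 − 3.9×8.1 = 21.71 → no gain ✓.
High-fitness (own payoff 53.3 − 1.6×8.1 = 40.34): to d=0 gives 20.4 → no gain ✓; to d=2.0 gives 31.2 − 1.6×2.0 = 28 → no gain ✓.
Low-fitness (own payoff 20.4): to d=2.0 gives 31.2 − 9.1×2.0 = 13 → no gain ✓; to d=8.1 gives 53.3 − 9.1×8.1 = -20.41 → no gain ✓.
6 of the 6 constraints hold; this profile is a separating equilibrium.

6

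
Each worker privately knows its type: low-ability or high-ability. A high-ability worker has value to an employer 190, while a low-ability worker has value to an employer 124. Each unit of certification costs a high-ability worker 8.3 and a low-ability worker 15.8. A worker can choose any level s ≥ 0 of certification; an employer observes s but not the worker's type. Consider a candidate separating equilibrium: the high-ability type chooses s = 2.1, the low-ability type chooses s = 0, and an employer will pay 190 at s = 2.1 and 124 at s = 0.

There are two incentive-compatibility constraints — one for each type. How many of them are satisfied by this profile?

Low-ability type: stay at 0 → 124; mimic → 190 − 15.8 × 2.1 = 156.82. IC fails (124 < 156.82).
High-ability type: signal → 190 − 8.3 × 2.1 = 172.57; deviate to 0 → 124. IC holds (172.57 ≥ 124).
1 of 2 constraints hold, so this profile is not an equilibrium.

1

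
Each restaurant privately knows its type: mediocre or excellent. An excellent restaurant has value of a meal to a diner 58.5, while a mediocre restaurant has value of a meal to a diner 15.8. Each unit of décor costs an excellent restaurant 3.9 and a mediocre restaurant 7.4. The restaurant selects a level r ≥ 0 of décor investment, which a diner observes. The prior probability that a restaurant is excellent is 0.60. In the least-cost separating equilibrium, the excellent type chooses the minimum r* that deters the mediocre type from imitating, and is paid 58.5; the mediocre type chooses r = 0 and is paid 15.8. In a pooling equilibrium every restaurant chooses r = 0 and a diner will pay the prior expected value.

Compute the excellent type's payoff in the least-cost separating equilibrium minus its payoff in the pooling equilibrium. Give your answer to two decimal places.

Least-cost separating signal: r* solves 15.8 = 58.5 − 7.4·r*, so r* = (58.5 − 15.8)/7.4 ≈ 5.7703.
Excellent type's separating payoff: 58.5 − 3.9 × r* = 58.5 − 3.9 × (58.5 − 15.8)/7.4 = 58.5 − 166.53/7.4 ≈ 35.9959.
Pooling payoff: 0.60 × 58.5 + 0.40 × 15.8 = 41.42.
Difference: 35.9959 − 41.42 = -5.4241, i.e. -5.42 to two decimal places.
The excellent type would prefer the pooling outcome.

-5.42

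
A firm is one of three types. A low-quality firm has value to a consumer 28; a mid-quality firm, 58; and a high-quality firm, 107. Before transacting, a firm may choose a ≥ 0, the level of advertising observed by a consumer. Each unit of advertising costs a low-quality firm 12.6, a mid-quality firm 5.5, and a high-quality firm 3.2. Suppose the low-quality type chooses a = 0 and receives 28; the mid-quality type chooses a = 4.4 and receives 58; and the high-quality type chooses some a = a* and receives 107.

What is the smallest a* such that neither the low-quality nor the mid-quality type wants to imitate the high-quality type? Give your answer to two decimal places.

13.31

Low-quality type (on-path payoff 28) won't mimic when 28 ≥ 107 − 12.6·a*, i.e. a* ≥ 6.27.
Mid-quality type (on-path payoff 58 − 5.5×4.4 = 33.8) won't mimic when 33.8 ≥ 107 − 5.5·a*, i.e. a* ≥ 13.31.
Both must hold, so a* = max(6.27, 13.31) = 13.31. The mid-quality type's constraint binds.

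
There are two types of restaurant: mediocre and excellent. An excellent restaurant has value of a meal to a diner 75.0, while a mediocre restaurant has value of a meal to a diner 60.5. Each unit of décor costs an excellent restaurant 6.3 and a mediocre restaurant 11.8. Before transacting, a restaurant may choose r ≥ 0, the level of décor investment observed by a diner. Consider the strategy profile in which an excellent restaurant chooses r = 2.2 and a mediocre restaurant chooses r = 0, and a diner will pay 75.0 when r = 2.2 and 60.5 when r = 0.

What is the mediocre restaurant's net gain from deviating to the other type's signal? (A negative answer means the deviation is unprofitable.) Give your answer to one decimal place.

-11.5

Playing r = 0 the mediocre restaurant receives 60.5.
Deviating to r = 2.2 brings payment 75.0 at cost 11.8 × 2.2 = 25.96, netting 49.04.
Gain from deviating: 49.04 − 60.5 = -11.46, i.e. -11.5 to one decimal place.
The gain is negative, so the mediocre type's incentive-compatibility constraint is satisfied.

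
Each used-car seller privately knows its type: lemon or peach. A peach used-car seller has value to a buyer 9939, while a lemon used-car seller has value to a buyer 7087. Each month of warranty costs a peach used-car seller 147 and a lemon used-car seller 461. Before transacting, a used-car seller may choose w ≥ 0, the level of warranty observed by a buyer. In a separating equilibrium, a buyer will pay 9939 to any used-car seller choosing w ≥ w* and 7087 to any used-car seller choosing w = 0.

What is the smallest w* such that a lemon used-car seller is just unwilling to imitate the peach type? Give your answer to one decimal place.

6.2

A lemon used-car seller choosing w = 0 receives 7087.
Imitating at w* instead would pay 9939 at cost 461·w*, netting 9939 − 461·w*.
Indifference: 7087 = 9939 − 461·w*, so w* = (9939 − 7087) / 461 ≈ 6.2.
This is the lemon type's binding incentive-compatibility constraint; any w ≥ 6.2 sustains separation on that side.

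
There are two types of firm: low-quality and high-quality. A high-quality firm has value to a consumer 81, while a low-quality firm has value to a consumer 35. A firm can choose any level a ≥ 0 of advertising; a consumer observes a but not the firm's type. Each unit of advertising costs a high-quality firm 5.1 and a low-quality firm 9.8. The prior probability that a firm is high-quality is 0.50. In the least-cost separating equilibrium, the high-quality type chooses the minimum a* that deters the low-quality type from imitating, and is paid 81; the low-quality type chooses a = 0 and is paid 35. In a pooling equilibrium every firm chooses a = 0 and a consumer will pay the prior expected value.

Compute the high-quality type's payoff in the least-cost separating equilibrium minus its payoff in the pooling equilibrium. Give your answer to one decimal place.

-0.9

Least-cost separating signal: a* solves 35 = 81 − 9.8·a*, so a* = (81 − 35)/9.8 ≈ 4.6939.
High-quality type's separating payoff: 81 − 5.1 × a* = 81 − 5.1 × (81 − 35)/9.8 = 81 − 234.6/9.8 ≈ 57.061.
Pooling payoff: 0.50 × 81 + 0.50 × 35 = 58.
Difference: 57.061 − 58 = -0.939, i.e. -0.9 to one decimal place.
The high-quality type would prefer the pooling outcome.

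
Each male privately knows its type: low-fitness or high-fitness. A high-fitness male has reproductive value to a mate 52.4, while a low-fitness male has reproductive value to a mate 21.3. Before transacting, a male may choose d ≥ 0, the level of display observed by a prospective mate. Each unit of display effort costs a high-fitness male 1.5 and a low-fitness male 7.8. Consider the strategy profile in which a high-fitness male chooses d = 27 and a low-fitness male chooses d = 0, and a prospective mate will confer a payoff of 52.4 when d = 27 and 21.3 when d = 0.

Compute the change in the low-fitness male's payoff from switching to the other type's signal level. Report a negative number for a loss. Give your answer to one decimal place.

-179.5

Playing d = 0 the low-fitness male receives 21.3.
Deviating to d = 27 brings payment 52.4 at cost 7.8 × 27 = 210.6, netting -158.2.
Gain from deviating: -158.2 − 21.3 = -179.5.
The gain is negative, so the low-fitness type's incentive-compatibility constraint is satisfied.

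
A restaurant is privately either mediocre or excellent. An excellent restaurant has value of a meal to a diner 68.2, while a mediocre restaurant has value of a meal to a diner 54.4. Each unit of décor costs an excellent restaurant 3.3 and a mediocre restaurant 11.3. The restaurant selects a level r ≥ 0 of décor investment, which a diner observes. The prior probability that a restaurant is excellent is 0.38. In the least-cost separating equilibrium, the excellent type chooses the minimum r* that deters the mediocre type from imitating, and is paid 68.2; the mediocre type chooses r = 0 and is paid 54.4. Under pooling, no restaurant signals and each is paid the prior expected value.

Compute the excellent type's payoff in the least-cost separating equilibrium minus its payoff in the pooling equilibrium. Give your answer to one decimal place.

4.5

Least-cost separating signal: r* solves 54.4 = 68.2 − 11.3·r*, so r* = (68.2 − 54.4)/11.3 ≈ 1.2212.
Excellent type's separating payoff: 68.2 − 3.3 × r* = 68.2 − 3.3 × (68.2 − 54.4)/11.3 = 68.2 − 45.54/11.3 ≈ 64.170.
Pooling payoff: 0.38 × 68.2 + 0.62 × 54.4 = 59.644.
Difference: 64.170 − 59.644 = 4.526, i.e. 4.5 to one decimal place.
The excellent type prefers to separate.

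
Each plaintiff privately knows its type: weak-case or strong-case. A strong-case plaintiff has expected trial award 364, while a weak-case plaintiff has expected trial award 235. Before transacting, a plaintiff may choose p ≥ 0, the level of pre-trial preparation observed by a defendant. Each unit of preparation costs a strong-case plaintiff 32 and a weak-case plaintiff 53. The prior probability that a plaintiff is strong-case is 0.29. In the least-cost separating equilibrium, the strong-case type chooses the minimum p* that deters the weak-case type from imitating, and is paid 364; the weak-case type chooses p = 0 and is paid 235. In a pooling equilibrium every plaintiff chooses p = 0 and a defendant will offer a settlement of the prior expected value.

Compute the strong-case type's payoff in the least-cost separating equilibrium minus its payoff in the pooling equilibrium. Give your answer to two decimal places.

13.70

Least-cost separating signal: p* solves 235 = 364 − 53·p*, so p* = (364 − 235)/53 ≈ 2.4340.
Strong-case type's separating payoff: 364 − 32 × p* = 364 − 32 × (364 − 235)/53 = 364 − 4128/53 ≈ 286.1132.
Pooling payoff: 0.29 × 364 + 0.71 × 235 = 272.41.
Difference: 286.1132 − 272.41 = 13.7032, i.e. 13.70 to two decimal places.
The strong-case type prefers to separate.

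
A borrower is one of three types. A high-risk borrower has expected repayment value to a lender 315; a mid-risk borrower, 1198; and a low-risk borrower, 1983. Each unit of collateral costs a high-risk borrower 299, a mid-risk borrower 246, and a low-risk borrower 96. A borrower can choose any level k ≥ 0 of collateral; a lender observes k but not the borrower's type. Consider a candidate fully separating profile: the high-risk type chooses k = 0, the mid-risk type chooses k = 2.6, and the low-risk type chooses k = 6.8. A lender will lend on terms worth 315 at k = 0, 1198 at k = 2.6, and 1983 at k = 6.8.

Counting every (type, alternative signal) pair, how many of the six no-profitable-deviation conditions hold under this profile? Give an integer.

Mid-risk (own payoff 1198 − 246×2.6 = 558.4): to k=0 gives 315 → no gain ✓; to k=6.8 gives 1983 − 246×6.8 = 310.2 → no gain ✓.
Low-risk (own payoff 1983 − 96×6.8 = 1330.2): to k=0 gives 315 → no gain ✓; to k=2.6 gives 1198 − 96×2.6 = 948.4 → no gain ✓.
High-risk (own payoff 315): to k=2.6 gives 1198 − 299×2.6 = 420.6 → profitable ✗; to k=6.8 gives 1983 − 299×6.8 = -50.2 → no gain ✓.
5 of the 6 constraints hold; not an equilibrium.

5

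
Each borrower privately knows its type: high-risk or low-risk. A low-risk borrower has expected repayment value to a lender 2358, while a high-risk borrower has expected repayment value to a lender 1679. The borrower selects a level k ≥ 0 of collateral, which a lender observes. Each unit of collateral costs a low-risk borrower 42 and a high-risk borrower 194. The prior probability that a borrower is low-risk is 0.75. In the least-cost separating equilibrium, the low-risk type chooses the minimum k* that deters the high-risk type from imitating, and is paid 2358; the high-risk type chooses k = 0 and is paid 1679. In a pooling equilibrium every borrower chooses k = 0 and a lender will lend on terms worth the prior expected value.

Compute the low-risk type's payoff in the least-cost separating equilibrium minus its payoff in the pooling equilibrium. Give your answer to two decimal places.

Least-cost separating signal: k* solves 1679 = 2358 − 194·k*, so k* = (2358 − 1679)/194 = 3.5.
Low-risk type's separating payoff: 2358 − 42 × k* = 2358 − 42 × (2358 − 1679)/194 = 2358 − 28518/194 = 2211.
Pooling payoff: 0.75 × 2358 + 0.25 × 1679 = 2188.25.
Difference: 2211 − 2188.25 = 22.75.
The low-risk type prefers to separate.

22.75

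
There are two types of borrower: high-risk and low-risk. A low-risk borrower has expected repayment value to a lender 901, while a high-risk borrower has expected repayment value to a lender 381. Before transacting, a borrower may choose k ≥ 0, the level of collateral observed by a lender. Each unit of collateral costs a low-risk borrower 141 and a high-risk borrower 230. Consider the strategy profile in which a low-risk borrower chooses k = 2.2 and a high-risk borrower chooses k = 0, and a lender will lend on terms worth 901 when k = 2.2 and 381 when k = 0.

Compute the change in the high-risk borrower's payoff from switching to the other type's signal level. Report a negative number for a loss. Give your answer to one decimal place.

14.0

Playing k = 0 the high-risk borrower receives 381.
Deviating to k = 2.2 brings payment 901 at cost 230 × 2.2 = 506, netting 395.
Gain from deviating: 395 − 381 = 14.0.
The gain is positive, so the high-risk type's incentive-compatibility constraint is violated — this profile is not a separating equilibrium.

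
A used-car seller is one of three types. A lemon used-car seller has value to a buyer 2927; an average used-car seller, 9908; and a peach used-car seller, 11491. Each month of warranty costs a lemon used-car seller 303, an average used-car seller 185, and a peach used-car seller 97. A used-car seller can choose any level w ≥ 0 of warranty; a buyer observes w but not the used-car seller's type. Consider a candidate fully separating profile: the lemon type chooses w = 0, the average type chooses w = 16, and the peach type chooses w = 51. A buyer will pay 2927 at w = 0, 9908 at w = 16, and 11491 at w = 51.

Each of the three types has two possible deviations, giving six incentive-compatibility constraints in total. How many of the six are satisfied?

Average (own payoff 9908 − 185×16 = 6948): to w=0 gives 2927 → no gain ✓; to w=51 gives 11491 − 185×51 = 2056 → no gain ✓.
Lemon (own payoff 2927): to w=16 gives 9908 − 303×16 = 5060 → profitable ✗; to w=51 gives 11491 − 303×51 = -3962 → no gain ✓.
Peach (own payoff 11491 − 97×51 = 6544): to w=0 gives 2927 → no gain ✓; to w=16 gives 9908 − 97×16 = 8356 → profitable ✗.
4 of the 6 constraints hold; not an equilibrium.

4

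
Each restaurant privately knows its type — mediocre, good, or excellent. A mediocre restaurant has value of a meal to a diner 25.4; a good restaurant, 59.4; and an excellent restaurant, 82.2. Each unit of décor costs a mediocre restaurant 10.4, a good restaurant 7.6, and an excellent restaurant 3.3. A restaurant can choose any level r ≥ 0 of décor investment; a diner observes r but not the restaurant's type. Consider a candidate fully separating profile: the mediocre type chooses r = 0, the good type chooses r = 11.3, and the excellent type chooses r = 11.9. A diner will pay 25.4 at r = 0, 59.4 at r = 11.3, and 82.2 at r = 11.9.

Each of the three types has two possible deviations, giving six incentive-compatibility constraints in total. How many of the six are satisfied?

Mediocre (own payoff 25.4): to r=11.3 gives 59.4 − 10.4×11.3 = -58.12 → no gain ✓; to r=11.9 gives 82.2 − 10.4×11.9 = -41.56 → no gain ✓.
Excellent (own payoff 82.2 − 3.3×11.9 = 42.93): to r=0 gives 25.4 → no gain ✓; to r=11.3 gives 59.4 − 3.3×11.3 = 22.11 → no gain ✓.
Good (own payoff 59.4 − 7.6×11.3 = -26.48): to r=0 gives 25.4 → profitable ✗; to r=11.9 gives 82.2 − 7.6×11.9 = -8.24 → profitable ✗.
4 of the 6 constraints hold; not an equilibrium.

4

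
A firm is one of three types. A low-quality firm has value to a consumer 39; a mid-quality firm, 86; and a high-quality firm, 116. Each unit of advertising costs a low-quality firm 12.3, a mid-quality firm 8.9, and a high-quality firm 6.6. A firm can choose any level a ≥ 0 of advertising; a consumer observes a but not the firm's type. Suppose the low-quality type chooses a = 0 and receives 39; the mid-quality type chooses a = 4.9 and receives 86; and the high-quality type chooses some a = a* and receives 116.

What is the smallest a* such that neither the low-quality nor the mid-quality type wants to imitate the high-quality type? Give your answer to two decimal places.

8.27

Mid-quality type (on-path payoff 86 − 8.9×4.9 = 42.39) won't mimic when 42.39 ≥ 116 − 8.9·a*, i.e. a* ≥ 8.27.
Low-quality type (on-path payoff 39) won't mimic when 39 ≥ 116 − 12.3·a*, i.e. a* ≥ 6.26.
Both must hold, so a* = max(6.26, 8.27) = 8.27. The mid-quality type's constraint binds.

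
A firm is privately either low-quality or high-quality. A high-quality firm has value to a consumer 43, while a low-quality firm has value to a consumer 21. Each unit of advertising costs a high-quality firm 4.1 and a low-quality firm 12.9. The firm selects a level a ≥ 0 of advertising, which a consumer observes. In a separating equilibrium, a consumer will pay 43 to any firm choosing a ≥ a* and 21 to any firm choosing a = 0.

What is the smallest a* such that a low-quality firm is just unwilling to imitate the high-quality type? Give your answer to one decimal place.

1.7

A low-quality firm choosing a = 0 receives 21.
Imitating at a* instead would pay 43 at cost 12.9·a*, netting 43 − 12.9·a*.
Indifference: 21 = 43 − 12.9·a*, so a* = (43 − 21) / 12.9 ≈ 1.7.
At a* the low-quality type's incentive constraint just binds; the high-quality type strictly prefers a* since its per-unit cost is lower.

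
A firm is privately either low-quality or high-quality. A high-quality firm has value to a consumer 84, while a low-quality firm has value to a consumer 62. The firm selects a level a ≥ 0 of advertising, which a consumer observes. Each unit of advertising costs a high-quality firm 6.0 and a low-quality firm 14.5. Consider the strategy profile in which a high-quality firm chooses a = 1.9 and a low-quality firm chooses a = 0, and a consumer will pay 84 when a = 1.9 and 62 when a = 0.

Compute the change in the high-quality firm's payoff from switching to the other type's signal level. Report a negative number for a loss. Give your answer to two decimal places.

Playing a = 1.9 the high-quality firm receives 84 − 6.0 × 1.9 = 72.6.
Deviating to a = 0 yields 62 instead.
Gain from deviating: 62 − 72.6 = -10.60.
The gain is negative, so the high-quality type's incentive-compatibility constraint is satisfied.

-10.60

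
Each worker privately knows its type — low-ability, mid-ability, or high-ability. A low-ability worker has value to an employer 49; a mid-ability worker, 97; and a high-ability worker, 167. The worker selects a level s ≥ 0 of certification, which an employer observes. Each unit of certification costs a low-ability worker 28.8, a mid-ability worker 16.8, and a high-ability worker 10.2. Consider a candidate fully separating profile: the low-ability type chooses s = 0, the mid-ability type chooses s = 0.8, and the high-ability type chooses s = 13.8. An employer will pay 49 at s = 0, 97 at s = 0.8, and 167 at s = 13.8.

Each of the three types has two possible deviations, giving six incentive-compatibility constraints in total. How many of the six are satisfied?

Mid-ability (own payoff 97 − 16.8×0.8 = 83.56): to s=0 gives 49 → no gain ✓; to s=13.8 gives 167 − 16.8×13.8 = -64.84 → no gain ✓.
High-ability (own payoff 167 − 10.2×13.8 = 26.24): to s=0 gives 49 → profitable ✗; to s=0.8 gives 97 − 10.2×0.8 = 88.84 → profitable ✗.
Low-ability (own payoff 49): to s=0.8 gives 97 − 28.8×0.8 = 73.96 → profitable ✗; to s=13.8 gives 167 − 28.8×13.8 = -230.44 → no gain ✓.
3 of the 6 constraints hold; not an equilibrium.

3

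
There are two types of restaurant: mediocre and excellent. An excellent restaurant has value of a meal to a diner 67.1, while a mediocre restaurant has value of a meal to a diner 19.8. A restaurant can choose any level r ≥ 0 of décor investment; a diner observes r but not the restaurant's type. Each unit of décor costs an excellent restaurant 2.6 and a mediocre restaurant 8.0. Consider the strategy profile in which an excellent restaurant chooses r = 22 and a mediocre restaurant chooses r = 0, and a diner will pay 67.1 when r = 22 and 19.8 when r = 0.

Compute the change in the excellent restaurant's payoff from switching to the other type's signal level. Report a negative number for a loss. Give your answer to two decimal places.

9.90

Playing r = 22 the excellent restaurant receives 67.1 − 2.6 × 22 = 9.9.
Deviating to r = 0 yields 19.8 instead.
Gain from deviating: 19.8 − 9.9 = 9.90.
The gain is positive, so the excellent type's incentive-compatibility constraint is violated — this profile is not a separating equilibrium.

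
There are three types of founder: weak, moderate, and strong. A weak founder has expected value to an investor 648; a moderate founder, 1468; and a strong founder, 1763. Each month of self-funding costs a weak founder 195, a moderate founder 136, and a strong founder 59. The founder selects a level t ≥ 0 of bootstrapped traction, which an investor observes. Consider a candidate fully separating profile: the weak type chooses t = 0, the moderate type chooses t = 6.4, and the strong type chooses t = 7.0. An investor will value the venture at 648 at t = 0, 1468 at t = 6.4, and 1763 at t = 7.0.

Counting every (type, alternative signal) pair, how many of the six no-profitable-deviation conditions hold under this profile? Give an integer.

4

Weak (own payoff 648): to t=6.4 gives 1468 − 195×6.4 = 220 → no gain ✓; to t=7.0 gives 1763 − 195×7.0 = 398 → no gain ✓.
Moderate (own payoff 1468 − 136×6.4 = 597.6): to t=0 gives 648 → profitable ✗; to t=7.0 gives 1763 − 136×7.0 = 811 → profitable ✗.
Strong (own payoff 1763 − 59×7.0 = 1350): to t=0 gives 648 → no gain ✓; to t=6.4 gives 1468 − 59×6.4 = 1090.4 → no gain ✓.
4 of the 6 constraints hold; not an equilibrium.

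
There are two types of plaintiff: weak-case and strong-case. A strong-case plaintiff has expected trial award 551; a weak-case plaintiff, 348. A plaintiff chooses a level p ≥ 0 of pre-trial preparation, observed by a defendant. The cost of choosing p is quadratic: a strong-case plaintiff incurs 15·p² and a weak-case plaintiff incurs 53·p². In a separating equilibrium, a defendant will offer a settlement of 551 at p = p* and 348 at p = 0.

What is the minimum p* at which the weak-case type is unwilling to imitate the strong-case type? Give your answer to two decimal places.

1.96

The weak-case type at p = 0 receives 348; imitating at p* yields 551 − 53·p*².
Indifference: 348 = 551 − 53·p*², so p*² = (551 − 348) / 53 ≈ 3.8302.
p* = √3.8302 ≈ 1.96.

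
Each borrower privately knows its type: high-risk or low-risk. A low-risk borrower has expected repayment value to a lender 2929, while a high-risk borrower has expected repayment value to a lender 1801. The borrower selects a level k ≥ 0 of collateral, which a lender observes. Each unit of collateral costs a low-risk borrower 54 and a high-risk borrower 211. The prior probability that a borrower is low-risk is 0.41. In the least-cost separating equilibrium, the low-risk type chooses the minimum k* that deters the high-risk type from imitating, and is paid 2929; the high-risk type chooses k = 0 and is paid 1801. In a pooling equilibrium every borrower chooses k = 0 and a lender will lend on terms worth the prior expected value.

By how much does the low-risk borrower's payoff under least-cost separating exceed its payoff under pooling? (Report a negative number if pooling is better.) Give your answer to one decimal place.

376.8

Least-cost separating signal: k* solves 1801 = 2929 − 211·k*, so k* = (2929 − 1801)/211 ≈ 5.3460.
Low-risk type's separating payoff: 2929 − 54 × k* = 2929 − 54 × (2929 − 1801)/211 = 2929 − 60912/211 ≈ 2640.318.
Pooling payoff: 0.41 × 2929 + 0.59 × 1801 = 2263.48.
Difference: 2640.318 − 2263.48 = 376.838, i.e. 376.8 to one decimal place.
The low-risk type prefers to separate.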